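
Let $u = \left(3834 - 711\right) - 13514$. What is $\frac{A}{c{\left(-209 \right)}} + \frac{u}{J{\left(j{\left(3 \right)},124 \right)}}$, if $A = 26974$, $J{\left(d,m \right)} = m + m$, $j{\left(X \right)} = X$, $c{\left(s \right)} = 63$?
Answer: $\frac{6034919}{15624} \approx 386.26$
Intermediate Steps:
$J{\left(d,m \right)} = 2 m$
$u = -10391$ ($u = 3123 - 13514 = -10391$)
$\frac{A}{c{\left(-209 \right)}} + \frac{u}{J{\left(j{\left(3 \right)},124 \right)}} = \frac{26974}{63} - \frac{10391}{2 \cdot 124} = 26974 \cdot \frac{1}{63} - \frac{10391}{248} = \frac{26974}{63} - \frac{10391}{248} = \frac{6034919}{15624}$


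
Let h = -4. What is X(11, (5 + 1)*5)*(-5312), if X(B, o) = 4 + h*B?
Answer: 212480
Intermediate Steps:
X(B, o) = 4 - 4*B
X(11, (5 + 1)*5)*(-5312) = (4 - 4*11)*(-5312) = (4 - 44)*(-5312) = -40*(-5312) = 212480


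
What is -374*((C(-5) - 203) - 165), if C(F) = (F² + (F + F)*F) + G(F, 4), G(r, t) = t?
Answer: 108086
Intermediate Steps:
C(F) = 4 + 3*F² (C(F) = (F² + (F + F)*F) + 4 = (F² + (2*F)*F) + 4 = (F² + 2*F²) + 4 = 3*F² + 4 = 4 + 3*F²)
-374*((C(-5) - 203) - 165) = -374*(((4 + 3*(-5)²) - 203) - 165) = -374*(((4 + 3*25) - 203) - 165) = -374*(((4 + 75) - 203) - 165) = -374*((79 - 203) - 165) = -374*(-124 - 165) = -374*(-289) = 108086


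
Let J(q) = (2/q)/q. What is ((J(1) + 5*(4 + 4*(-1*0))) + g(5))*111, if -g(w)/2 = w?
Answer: 1332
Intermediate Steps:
g(w) = -2*w
J(q) = 2/q**2
((J(1) + 5*(4 + 4*(-1*0))) + g(5))*111 = ((2/1**2 + 5*(4 + 4*(-1*0))) - 2*5)*111 = ((2*1 + 5*(4 + 4*0)) - 10)*111 = ((2 + 5*(4 + 0)) - 10)*111 = ((2 + 5*4) - 10)*111 = ((2 + 20) - 10)*111 = (22 - 10)*111 = 12*111 = 1332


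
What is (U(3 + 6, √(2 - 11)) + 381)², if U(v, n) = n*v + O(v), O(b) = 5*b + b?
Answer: 188496 + 23490*I ≈ 1.885e+5 + 23490.0*I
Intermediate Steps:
O(b) = 6*b
U(v, n) = 6*v + n*v (U(v, n) = n*v + 6*v = 6*v + n*v)
(U(3 + 6, √(2 - 11)) + 381)² = ((3 + 6)*(6 + √(2 - 11)) + 381)² = (9*(6 + √(-9)) + 381)² = (9*(6 + 3*I) + 381)² = ((54 + 27*I) + 381)² = (435 + 27*I)²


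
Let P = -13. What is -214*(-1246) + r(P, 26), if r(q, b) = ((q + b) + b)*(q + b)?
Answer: 267151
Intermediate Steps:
r(q, b) = (b + q)*(q + 2*b) (r(q, b) = ((b + q) + b)*(b + q) = (q + 2*b)*(b + q) = (b + q)*(q + 2*b))
-214*(-1246) + r(P, 26) = -214*(-1246) + ((-13)**2 + 2*26**2 + 3*26*(-13)) = 266644 + (169 + 2*676 - 1014) = 266644 + (169 + 1352 - 1014) = 266644 + 507 = 267151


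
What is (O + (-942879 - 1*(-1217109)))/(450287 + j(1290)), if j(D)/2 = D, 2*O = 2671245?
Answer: 3219705/905734 ≈ 3.5548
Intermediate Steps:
O = 2671245/2 (O = (1/2)*2671245 = 2671245/2 ≈ 1.3356e+6)
j(D) = 2*D
(O + (-942879 - 1*(-1217109)))/(450287 + j(1290)) = (2671245/2 + (-942879 - 1*(-1217109)))/(450287 + 2*1290) = (2671245/2 + (-942879 + 1217109))/(450287 + 2580) = (2671245/2 + 274230)/452867 = (3219705/2)*(1/452867) = 3219705/905734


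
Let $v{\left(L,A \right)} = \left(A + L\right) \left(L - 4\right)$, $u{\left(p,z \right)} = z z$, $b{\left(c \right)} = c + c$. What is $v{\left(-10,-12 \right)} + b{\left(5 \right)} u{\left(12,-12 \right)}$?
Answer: $1748$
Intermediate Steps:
$b{\left(c \right)} = 2 c$
$u{\left(p,z \right)} = z^{2}$
$v{\left(L,A \right)} = \left(-4 + L\right) \left(A + L\right)$ ($v{\left(L,A \right)} = \left(A + L\right) \left(-4 + L\right) = \left(-4 + L\right) \left(A + L\right)$)
$v{\left(-10,-12 \right)} + b{\left(5 \right)} u{\left(12,-12 \right)} = \left(\left(-10\right)^{2} - -48 - -40 - -120\right) + 2 \cdot 5 \left(-12\right)^{2} = \left(100 + 48 + 40 + 120\right) + 10 \cdot 144 = 308 + 1440 = 1748$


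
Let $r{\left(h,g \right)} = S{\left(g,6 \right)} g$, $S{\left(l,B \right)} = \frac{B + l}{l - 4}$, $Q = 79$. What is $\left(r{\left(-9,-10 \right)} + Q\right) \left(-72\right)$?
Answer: $- \frac{38376}{7} \approx -5482.3$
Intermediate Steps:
$S{\left(l,B \right)} = \frac{B + l}{-4 + l}$
$r{\left(h,g \right)} = \frac{g \left(6 + g\right)}{-4 + g}$ ($r{\left(h,g \right)} = \frac{6 + g}{-4 + g} g = \frac{g \left(6 + g\right)}{-4 + g}$)
$\left(r{\left(-9,-10 \right)} + Q\right) \left(-72\right) = \left(- \frac{10 \left(6 - 10\right)}{-4 - 10} + 79\right) \left(-72\right) = \left(\left(-10\right) \frac{1}{-14} \left(-4\right) + 79\right) \left(-72\right) = \left(\left(-10\right) \left(- \frac{1}{14}\right) \left(-4\right) + 79\right) \left(-72\right) = \left(- \frac{20}{7} + 79\right) \left(-72\right) = \frac{533}{7} \left(-72\right) = - \frac{38376}{7}$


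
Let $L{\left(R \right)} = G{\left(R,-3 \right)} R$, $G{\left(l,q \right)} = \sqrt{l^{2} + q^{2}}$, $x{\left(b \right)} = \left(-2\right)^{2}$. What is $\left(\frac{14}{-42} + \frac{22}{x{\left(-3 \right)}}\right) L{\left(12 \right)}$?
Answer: $186 \sqrt{17} \approx 766.9$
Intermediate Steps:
$x{\left(b \right)} = 4$
$L{\left(R \right)} = R \sqrt{9 + R^{2}}$ ($L{\left(R \right)} = \sqrt{R^{2} + \left(-3\right)^{2}} R = \sqrt{R^{2} + 9} R = \sqrt{9 + R^{2}} R = R \sqrt{9 + R^{2}}$)
$\left(\frac{14}{-42} + \frac{22}{x{\left(-3 \right)}}\right) L{\left(12 \right)} = \left(\frac{14}{-42} + \frac{22}{4}\right) 12 \sqrt{9 + 12^{2}} = \left(14 \left(- \frac{1}{42}\right) + 22 \cdot \frac{1}{4}\right) 12 \sqrt{9 + 144} = \left(- \frac{1}{3} + \frac{11}{2}\right) 12 \sqrt{153} = \frac{31 \cdot 12 \cdot 3 \sqrt{17}}{6} = \frac{31 \cdot 36 \sqrt{17}}{6} = 186 \sqrt{17}$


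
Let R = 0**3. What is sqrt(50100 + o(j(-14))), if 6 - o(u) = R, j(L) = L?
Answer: sqrt(50106) ≈ 223.84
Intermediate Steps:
R = 0
o(u) = 6 (o(u) = 6 - 1*0 = 6 + 0 = 6)
sqrt(50100 + o(j(-14))) = sqrt(50100 + 6) = sqrt(50106)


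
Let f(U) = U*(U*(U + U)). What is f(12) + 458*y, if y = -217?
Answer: -95930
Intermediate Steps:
f(U) = 2*U³ (f(U) = U*(U*(2*U)) = U*(2*U²) = 2*U³)
f(12) + 458*y = 2*12³ + 458*(-217) = 2*1728 - 99386 = 3456 - 99386 = -95930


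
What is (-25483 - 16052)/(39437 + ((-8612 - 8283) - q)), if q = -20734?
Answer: -41535/43276 ≈ -0.95977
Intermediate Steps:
(-25483 - 16052)/(39437 + ((-8612 - 8283) - q)) = (-25483 - 16052)/(39437 + ((-8612 - 8283) - 1*(-20734))) = -41535/(39437 + (-16895 + 20734)) = -41535/(39437 + 3839) = -41535/43276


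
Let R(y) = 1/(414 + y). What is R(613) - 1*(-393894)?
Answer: 404529139/1027 ≈ 3.9389e+5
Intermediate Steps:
R(613) - 1*(-393894) = 1/(414 + 613) - 1*(-393894) = 1/1027 + 393894 = 404529139/1027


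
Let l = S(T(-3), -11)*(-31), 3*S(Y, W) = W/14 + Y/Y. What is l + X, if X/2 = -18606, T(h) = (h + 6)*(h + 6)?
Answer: -520999/14 ≈ -37214.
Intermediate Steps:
T(h) = (6 + h)² (T(h) = (6 + h)*(6 + h) = (6 + h)²)
S(Y, W) = ⅓ + W/42 (S(Y, W) = (W/14 + Y/Y)/3 = (W*(1/14) + 1)/3 = (W/14 + 1)/3 = (1 + W/14)/3 = ⅓ + W/42)
l = -31/14 (l = (⅓ + (1/42)*(-11))*(-31) = (⅓ - 11/42)*(-31) = (1/14)*(-31) = -31/14 ≈ -2.2143)
X = -37212 (X = 2*(-18606) = -37212)
l + X = -31/14 - 37212 = -520999/14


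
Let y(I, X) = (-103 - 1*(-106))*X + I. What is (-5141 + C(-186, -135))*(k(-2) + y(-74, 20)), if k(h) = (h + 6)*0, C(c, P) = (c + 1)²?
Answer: -407176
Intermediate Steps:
C(c, P) = (1 + c)²
y(I, X) = I + 3*X (y(I, X) = (-103 + 106)*X + I = 3*X + I = I + 3*X)
k(h) = 0 (k(h) = (6 + h)*0 = 0)
(-5141 + C(-186, -135))*(k(-2) + y(-74, 20)) = (-5141 + (1 - 186)²)*(0 + (-74 + 3*20)) = (-5141 + (-185)²)*(0 + (-74 + 60)) = (-5141 + 34225)*(0 - 14) = 29084*(-14) = -407176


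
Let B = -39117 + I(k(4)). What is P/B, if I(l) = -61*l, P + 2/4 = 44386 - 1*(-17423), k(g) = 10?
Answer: -123617/79454 ≈ -1.5558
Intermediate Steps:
P = 123617/2 (P = -½ + (44386 - 1*(-17423)) = -½ + (44386 + 17423) = -½ + 61809 = 123617/2 ≈ 61809.)
B = -39727 (B = -39117 - 61*10 = -39117 - 610 = -39727)
P/B = (123617/2)/(-39727) = (123617/2)*(-1/39727) = -123617/79454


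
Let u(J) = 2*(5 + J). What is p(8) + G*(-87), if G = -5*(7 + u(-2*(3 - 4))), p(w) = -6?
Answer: 9129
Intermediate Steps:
u(J) = 10 + 2*J
G = -105 (G = -5*(7 + (10 + 2*(-2*(3 - 4)))) = -5*(7 + (10 + 2*(-2*(-1)))) = -5*(7 + (10 + 2*2)) = -5*(7 + (10 + 4)) = -5*(7 + 14) = -5*21 = -105)
p(8) + G*(-87) = -6 - 105*(-87) = -6 + 9135 = 9129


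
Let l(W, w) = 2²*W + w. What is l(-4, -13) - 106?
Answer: -135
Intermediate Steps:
l(W, w) = w + 4*W (l(W, w) = 4*W + w = w + 4*W)
l(-4, -13) - 106 = (-13 + 4*(-4)) - 106 = (-13 - 16) - 106 = -29 - 106 = -135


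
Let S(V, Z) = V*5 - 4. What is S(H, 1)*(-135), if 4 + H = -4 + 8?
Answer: 540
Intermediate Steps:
H = 0 (H = -4 + (-4 + 8) = -4 + 4 = 0)
S(V, Z) = -4 + 5*V (S(V, Z) = 5*V - 4 = -4 + 5*V)
S(H, 1)*(-135) = (-4 + 5*0)*(-135) = (-4 + 0)*(-135) = -4*(-135) = 540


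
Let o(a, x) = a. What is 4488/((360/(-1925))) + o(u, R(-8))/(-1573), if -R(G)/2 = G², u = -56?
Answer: -113247967/4719 ≈ -23998.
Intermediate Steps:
R(G) = -2*G²
4488/((360/(-1925))) + o(u, R(-8))/(-1573) = 4488/((360/(-1925))) - 56/(-1573) = 4488/((360*(-1/1925))) - 56*(-1/1573) = 4488/(-72/385) + 56/1573 = 4488*(-385/72) + 56/1573 = -71995/3 + 56/1573 = -113247967/4719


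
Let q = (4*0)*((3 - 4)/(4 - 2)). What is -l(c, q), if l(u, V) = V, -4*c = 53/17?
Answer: 0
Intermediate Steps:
c = -53/68 (c = -53/(4*17) = -¼*53/17 = -53/68 ≈ -0.77941)
q = 0 (q = 0*(-1/2) = 0*(-1*½) = 0*(-½) = 0)
-l(c, q) = -1*0 = 0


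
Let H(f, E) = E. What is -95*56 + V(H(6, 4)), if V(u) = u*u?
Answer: -5304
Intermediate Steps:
V(u) = u**2
-95*56 + V(H(6, 4)) = -95*56 + 4**2 = -5320 + 16 = -5304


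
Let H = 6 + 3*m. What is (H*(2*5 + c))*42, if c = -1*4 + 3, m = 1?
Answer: 3402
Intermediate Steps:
H = 9 (H = 6 + 3*1 = 6 + 3 = 9)
c = -1 (c = -4 + 3 = -1)
(H*(2*5 + c))*42 = (9*(2*5 - 1))*42 = (9*(10 - 1))*42 = (9*9)*42 = 81*42 = 3402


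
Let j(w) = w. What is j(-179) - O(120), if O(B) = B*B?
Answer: -14579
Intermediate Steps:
O(B) = B²
j(-179) - O(120) = -179 - 1*120² = -179 - 1*14400 = -179 - 14400 = -14579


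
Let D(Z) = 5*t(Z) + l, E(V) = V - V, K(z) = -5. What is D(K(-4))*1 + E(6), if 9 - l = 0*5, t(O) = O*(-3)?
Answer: 84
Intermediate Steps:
t(O) = -3*O
l = 9 (l = 9 - 0*5 = 9 - 1*0 = 9 + 0 = 9)
E(V) = 0
D(Z) = 9 - 15*Z (D(Z) = 5*(-3*Z) + 9 = -15*Z + 9 = 9 - 15*Z)
D(K(-4))*1 + E(6) = (9 - 15*(-5))*1 + 0 = (9 + 75)*1 + 0 = 84*1 + 0 = 84 + 0 = 84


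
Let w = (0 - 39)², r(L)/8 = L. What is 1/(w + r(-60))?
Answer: 1/1041 ≈ 0.00096061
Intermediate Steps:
r(L) = 8*L
w = 1521 (w = (-39)² = 1521)
1/(w + r(-60)) = 1/(1521 + 8*(-60)) = 1/(1521 - 480) = 1/1041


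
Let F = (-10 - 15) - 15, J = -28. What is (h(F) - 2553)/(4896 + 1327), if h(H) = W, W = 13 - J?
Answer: -2512/6223 ≈ -0.40366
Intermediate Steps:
F = -40 (F = -25 - 15 = -40)
W = 41 (W = 13 - 1*(-28) = 13 + 28 = 41)
h(H) = 41
(h(F) - 2553)/(4896 + 1327) = (41 - 2553)/(4896 + 1327) = -2512/6223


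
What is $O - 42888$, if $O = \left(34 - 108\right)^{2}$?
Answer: $-37412$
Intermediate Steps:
$O = 5476$ ($O = \left(-74\right)^{2} = 5476$)
$O - 42888 = 5476 - 42888 = -37412$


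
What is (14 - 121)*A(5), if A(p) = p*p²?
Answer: -13375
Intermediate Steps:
A(p) = p³
(14 - 121)*A(5) = (14 - 121)*5³ = -107*125 = -13375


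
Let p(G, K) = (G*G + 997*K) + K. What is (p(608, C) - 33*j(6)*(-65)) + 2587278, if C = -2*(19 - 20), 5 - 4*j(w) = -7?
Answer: 2965373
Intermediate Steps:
j(w) = 3 (j(w) = 5/4 - ¼*(-7) = 5/4 + 7/4 = 3)
C = 2 (C = -2*(-1) = 2)
p(G, K) = G² + 998*K (p(G, K) = (G² + 997*K) + K = G² + 998*K)
(p(608, C) - 33*j(6)*(-65)) + 2587278 = ((608² + 998*2) - 33*3*(-65)) + 2587278 = ((369664 + 1996) - 99*(-65)) + 2587278 = (371660 + 6435) + 2587278 = 378095 + 2587278 = 2965373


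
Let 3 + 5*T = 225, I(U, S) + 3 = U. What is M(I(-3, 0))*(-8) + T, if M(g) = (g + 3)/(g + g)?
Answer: 212/5 ≈ 42.400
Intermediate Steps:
I(U, S) = -3 + U
M(g) = (3 + g)/(2*g) (M(g) = (3 + g)/((2*g)) = (3 + g)*(1/(2*g)) = (3 + g)/(2*g))
T = 222/5 (T = -3/5 + (1/5)*225 = -3/5 + 45 = 222/5 ≈ 44.400)
M(I(-3, 0))*(-8) + T = ((3 + (-3 - 3))/(2*(-3 - 3)))*(-8) + 222/5 = ((1/2)*(3 - 6)/(-6))*(-8) + 222/5 = ((1/2)*(-1/6)*(-3))*(-8) + 222/5 = (1/4)*(-8) + 222/5 = -2 + 222/5 = 212/5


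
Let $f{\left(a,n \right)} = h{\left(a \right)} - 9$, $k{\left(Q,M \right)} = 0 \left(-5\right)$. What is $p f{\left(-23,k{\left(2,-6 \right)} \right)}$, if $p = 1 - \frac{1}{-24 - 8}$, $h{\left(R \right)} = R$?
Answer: $-33$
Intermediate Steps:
$k{\left(Q,M \right)} = 0$
$f{\left(a,n \right)} = -9 + a$ ($f{\left(a,n \right)} = a - 9 = -9 + a$)
$p = \frac{33}{32}$ ($p = 1 - \frac{1}{-32} = 1 - - \frac{1}{32} = 1 + \frac{1}{32} = \frac{33}{32} \approx 1.0313$)
$p f{\left(-23,k{\left(2,-6 \right)} \right)} = \frac{33 \left(-9 - 23\right)}{32} = \frac{33}{32} \left(-32\right) = -33$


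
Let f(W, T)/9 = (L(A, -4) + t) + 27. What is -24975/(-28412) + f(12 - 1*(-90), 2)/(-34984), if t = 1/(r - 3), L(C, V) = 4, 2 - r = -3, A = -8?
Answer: 432835299/496982704 ≈ 0.87093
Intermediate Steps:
r = 5 (r = 2 - 1*(-3) = 2 + 3 = 5)
t = ½ (t = 1/(5 - 3) = 1/2 = ½ ≈ 0.50000)
f(W, T) = 567/2 (f(W, T) = 9*((4 + ½) + 27) = 9*(9/2 + 27) = 9*(63/2) = 567/2)
-24975/(-28412) + f(12 - 1*(-90), 2)/(-34984) = -24975/(-28412) + (567/2)/(-34984) = -24975*(-1/28412) + (567/2)*(-1/34984) = 24975/28412 - 567/69968 = 432835299/496982704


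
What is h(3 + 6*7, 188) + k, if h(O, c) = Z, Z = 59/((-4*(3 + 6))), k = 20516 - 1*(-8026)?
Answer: 1027453/36 ≈ 28540.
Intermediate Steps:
k = 28542 (k = 20516 + 8026 = 28542)
Z = -59/36 (Z = 59/((-4*9)) = 59/(-36) = 59*(-1/36) = -59/36 ≈ -1.6389)
h(O, c) = -59/36
h(3 + 6*7, 188) + k = -59/36 + 28542 = 1027453/36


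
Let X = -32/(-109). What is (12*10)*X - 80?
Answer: -4880/109 ≈ -44.771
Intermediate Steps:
X = 32/109 (X = -32*(-1/109) = 32/109 ≈ 0.29358)
(12*10)*X - 80 = (12*10)*(32/109) - 80 = 120*(32/109) - 80 = 3840/109 - 80 = -4880/109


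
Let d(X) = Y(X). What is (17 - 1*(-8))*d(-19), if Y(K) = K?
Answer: -475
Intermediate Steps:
d(X) = X
(17 - 1*(-8))*d(-19) = (17 - 1*(-8))*(-19) = (17 + 8)*(-19) = 25*(-19) = -475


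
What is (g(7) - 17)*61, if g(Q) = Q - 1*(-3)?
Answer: -427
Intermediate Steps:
g(Q) = 3 + Q (g(Q) = Q + 3 = 3 + Q)
(g(7) - 17)*61 = ((3 + 7) - 17)*61 = (10 - 17)*61 = -7*61 = -427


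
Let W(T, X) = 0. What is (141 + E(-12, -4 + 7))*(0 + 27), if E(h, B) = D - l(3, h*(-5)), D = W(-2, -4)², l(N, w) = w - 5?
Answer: 2322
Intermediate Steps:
l(N, w) = -5 + w
D = 0 (D = 0² = 0)
E(h, B) = 5 + 5*h (E(h, B) = 0 - (-5 + h*(-5)) = 0 - (-5 - 5*h) = 0 + (5 + 5*h) = 5 + 5*h)
(141 + E(-12, -4 + 7))*(0 + 27) = (141 + (5 + 5*(-12)))*(0 + 27) = (141 + (5 - 60))*27 = (141 - 55)*27 = 86*27 = 2322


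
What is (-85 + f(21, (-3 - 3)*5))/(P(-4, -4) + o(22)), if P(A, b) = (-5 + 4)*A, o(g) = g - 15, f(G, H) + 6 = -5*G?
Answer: -196/11 ≈ -17.818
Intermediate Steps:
f(G, H) = -6 - 5*G
o(g) = -15 + g
P(A, b) = -A
(-85 + f(21, (-3 - 3)*5))/(P(-4, -4) + o(22)) = (-85 + (-6 - 5*21))/(-1*(-4) + (-15 + 22)) = (-85 + (-6 - 105))/(4 + 7) = (-85 - 111)/11 = -196*1/11 = -196/11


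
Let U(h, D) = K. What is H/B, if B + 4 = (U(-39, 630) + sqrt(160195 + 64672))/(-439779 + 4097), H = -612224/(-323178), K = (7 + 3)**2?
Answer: -232436593045309952/490818380833727313 + 133367488384*sqrt(224867)/490818380833727313 ≈ -0.47344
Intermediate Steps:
K = 100 (K = 10**2 = 100)
U(h, D) = 100
H = 306112/161589 (H = -612224*(-1/323178) = 306112/161589 ≈ 1.8944)
B = -871414/217841 - sqrt(224867)/435682 (B = -4 + (100 + sqrt(160195 + 64672))/(-439779 + 4097) = -4 + (100 + sqrt(224867))/(-435682) = -4 + (100 + sqrt(224867))*(-1/435682) = -4 + (-50/217841 - sqrt(224867)/435682) = -871414/217841 - sqrt(224867)/435682 ≈ -4.0013)
H/B = 306112/(161589*(-871414/217841 - sqrt(224867)/435682))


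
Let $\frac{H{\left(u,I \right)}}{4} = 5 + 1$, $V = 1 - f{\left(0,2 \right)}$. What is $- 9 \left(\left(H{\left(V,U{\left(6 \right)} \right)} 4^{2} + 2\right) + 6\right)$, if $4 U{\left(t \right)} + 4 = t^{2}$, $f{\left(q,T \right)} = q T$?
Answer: $-3528$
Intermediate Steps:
$f{\left(q,T \right)} = T q$
$V = 1$ ($V = 1 - 2 \cdot 0 = 1 - 0 = 1 + 0 = 1$)
$U{\left(t \right)} = -1 + \frac{t^{2}}{4}$
$H{\left(u,I \right)} = 24$ ($H{\left(u,I \right)} = 4 \left(5 + 1\right) = 4 \cdot 6 = 24$)
$- 9 \left(\left(H{\left(V,U{\left(6 \right)} \right)} 4^{2} + 2\right) + 6\right) = - 9 \left(\left(24 \cdot 4^{2} + 2\right) + 6\right) = - 9 \left(\left(24 \cdot 16 + 2\right) + 6\right) = - 9 \left(\left(384 + 2\right) + 6\right) = - 9 \left(386 + 6\right) = \left(-9\right) 392 = -3528$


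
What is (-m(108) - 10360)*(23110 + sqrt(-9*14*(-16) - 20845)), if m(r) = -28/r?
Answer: -6464167430/27 - 279713*I*sqrt(18829)/27 ≈ -2.3941e+8 - 1.4216e+6*I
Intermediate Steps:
(-m(108) - 10360)*(23110 + sqrt(-9*14*(-16) - 20845)) = (-(-28)/108 - 10360)*(23110 + sqrt(-9*14*(-16) - 20845)) = (-(-28)/108 - 10360)*(23110 + sqrt(-126*(-16) - 20845)) = (-1*(-7/27) - 10360)*(23110 + sqrt(2016 - 20845)) = (7/27 - 10360)*(23110 + sqrt(-18829)) = -279713*(23110 + I*sqrt(18829))/27 = -6464167430/27 - 279713*I*sqrt(18829)/27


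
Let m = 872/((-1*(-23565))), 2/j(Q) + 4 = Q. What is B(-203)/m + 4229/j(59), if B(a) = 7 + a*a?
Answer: 268166615/218 ≈ 1.2301e+6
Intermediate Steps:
j(Q) = 2/(-4 + Q)
B(a) = 7 + a**2
m = 872/23565 ≈ 0.037004
B(-203)/m + 4229/j(59) = (7 + (-203)**2)/(872/23565) + 4229/((2/(-4 + 59))) = (7 + 41209)*(23565/872) + 4229/((2/55)) = 41216*(23565/872) + 4229/((2*(1/55))) = 121406880/109 + 4229/(2/55) = 121406880/109 + 4229*(55/2) = 121406880/109 + 232595/2 = 268166615/218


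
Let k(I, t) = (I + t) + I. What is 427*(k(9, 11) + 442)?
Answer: 201117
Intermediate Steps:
k(I, t) = t + 2*I
427*(k(9, 11) + 442) = 427*((11 + 2*9) + 442) = 427*((11 + 18) + 442) = 427*(29 + 442) = 427*471 = 201117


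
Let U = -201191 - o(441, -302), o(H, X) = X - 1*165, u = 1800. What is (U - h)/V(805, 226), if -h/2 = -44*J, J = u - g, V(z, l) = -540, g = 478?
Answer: 15853/27 ≈ 587.15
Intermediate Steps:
o(H, X) = -165 + X (o(H, X) = X - 165 = -165 + X)
J = 1322 (J = 1800 - 1*478 = 1800 - 478 = 1322)
U = -200724 (U = -201191 - (-165 - 302) = -201191 - 1*(-467) = -201191 + 467 = -200724)
h = 116336 (h = -(-88)*1322 = -2*(-58168) = 116336)
(U - h)/V(805, 226) = (-200724 - 1*116336)/(-540) = (-200724 - 116336)*(-1/540) = -317060*(-1/540) = 15853/27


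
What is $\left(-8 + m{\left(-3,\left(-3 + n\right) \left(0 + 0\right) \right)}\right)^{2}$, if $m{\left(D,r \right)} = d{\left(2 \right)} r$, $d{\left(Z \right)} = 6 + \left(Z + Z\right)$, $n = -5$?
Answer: $64$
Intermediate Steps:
$d{\left(Z \right)} = 6 + 2 Z$
$m{\left(D,r \right)} = 10 r$ ($m{\left(D,r \right)} = \left(6 + 2 \cdot 2\right) r = \left(6 + 4\right) r = 10 r$)
$\left(-8 + m{\left(-3,\left(-3 + n\right) \left(0 + 0\right) \right)}\right)^{2} = \left(-8 + 10 \left(-3 - 5\right) \left(0 + 0\right)\right)^{2} = \left(-8 + 10 \left(\left(-8\right) 0\right)\right)^{2} = \left(-8 + 10 \cdot 0\right)^{2} = \left(-8 + 0\right)^{2} = \left(-8\right)^{2} = 64$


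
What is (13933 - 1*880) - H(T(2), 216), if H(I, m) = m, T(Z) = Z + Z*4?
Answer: 12837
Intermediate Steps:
T(Z) = 5*Z (T(Z) = Z + 4*Z = 5*Z)
(13933 - 1*880) - H(T(2), 216) = (13933 - 1*880) - 1*216 = (13933 - 880) - 216 = 13053 - 216 = 12837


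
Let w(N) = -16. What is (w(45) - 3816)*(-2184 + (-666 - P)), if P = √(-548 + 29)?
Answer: 10921200 + 3832*I*√519 ≈ 1.0921e+7 + 87299.0*I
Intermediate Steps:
P = I*√519 (P = √(-519) = I*√519 ≈ 22.782*I)
(w(45) - 3816)*(-2184 + (-666 - P)) = (-16 - 3816)*(-2184 + (-666 - I*√519)) = -3832*(-2184 + (-666 - I*√519)) = -3832*(-2850 - I*√519) = 10921200 + 3832*I*√519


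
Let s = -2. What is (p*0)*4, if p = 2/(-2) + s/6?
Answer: 0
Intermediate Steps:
p = -4/3 (p = 2/(-2) - 2/6 = 2*(-½) - 2*⅙ = -1 - ⅓ = -4/3 ≈ -1.3333)
(p*0)*4 = -4/3*0*4 = 0*4 = 0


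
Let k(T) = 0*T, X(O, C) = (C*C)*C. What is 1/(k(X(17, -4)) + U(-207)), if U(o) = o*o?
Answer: 1/42849 ≈ 2.3338e-5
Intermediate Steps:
X(O, C) = C**3 (X(O, C) = C**2*C = C**3)
U(o) = o**2
k(T) = 0
1/(k(X(17, -4)) + U(-207)) = 1/(0 + (-207)**2) = 1/(0 + 42849) = 1/42849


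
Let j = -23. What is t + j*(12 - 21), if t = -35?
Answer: 172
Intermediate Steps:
t + j*(12 - 21) = -35 - 23*(12 - 21) = -35 - 23*(-9) = -35 + 207 = 172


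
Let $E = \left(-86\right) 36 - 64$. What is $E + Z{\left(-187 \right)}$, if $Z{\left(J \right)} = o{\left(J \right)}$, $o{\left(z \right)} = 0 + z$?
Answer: $-3347$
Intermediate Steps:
$E = -3160$ ($E = -3096 - 64 = -3160$)
$o{\left(z \right)} = z$
$Z{\left(J \right)} = J$
$E + Z{\left(-187 \right)} = -3160 - 187 = -3347$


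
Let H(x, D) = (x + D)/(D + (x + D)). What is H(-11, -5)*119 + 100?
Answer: 572/3 ≈ 190.67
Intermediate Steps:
H(x, D) = (D + x)/(x + 2*D) (H(x, D) = (D + x)/(D + (D + x)) = (D + x)/(x + 2*D))
H(-11, -5)*119 + 100 = ((-5 - 11)/(-11 + 2*(-5)))*119 + 100 = (-16/(-11 - 10))*119 + 100 = (-16/(-21))*119 + 100 = -1/21*(-16)*119 + 100 = (16/21)*119 + 100 = 272/3 + 100 = 572/3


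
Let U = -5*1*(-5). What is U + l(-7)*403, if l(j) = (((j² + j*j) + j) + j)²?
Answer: 2843593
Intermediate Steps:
l(j) = (2*j + 2*j²)² (l(j) = (((j² + j²) + j) + j)² = ((2*j² + j) + j)² = ((j + 2*j²) + j)² = (2*j + 2*j²)²)
U = 25 (U = -5*(-5) = 25)
U + l(-7)*403 = 25 + (4*(-7)²*(1 - 7)²)*403 = 25 + (4*49*(-6)²)*403 = 25 + (4*49*36)*403 = 25 + 7056*403 = 25 + 2843568 = 2843593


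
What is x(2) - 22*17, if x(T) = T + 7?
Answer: -365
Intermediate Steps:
x(T) = 7 + T
x(2) - 22*17 = (7 + 2) - 22*17 = 9 - 374 = -365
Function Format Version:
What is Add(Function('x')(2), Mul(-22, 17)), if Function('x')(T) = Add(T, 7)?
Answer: -365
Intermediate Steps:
Function('x')(T) = Add(7, T)
Add(Function('x')(2), Mul(-22, 17)) = Add(Add(7, 2), Mul(-22, 17)) = Add(9, -374) = -365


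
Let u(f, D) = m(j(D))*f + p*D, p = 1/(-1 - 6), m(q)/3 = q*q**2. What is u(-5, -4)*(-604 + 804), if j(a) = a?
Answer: 1344800/7 ≈ 1.9211e+5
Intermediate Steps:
m(q) = 3*q**3 (m(q) = 3*(q*q**2) = 3*q**3)
p = -1/7 (p = 1/(-7) = -1/7 ≈ -0.14286)
u(f, D) = -D/7 + 3*f*D**3 (u(f, D) = (3*D**3)*f - D/7 = 3*f*D**3 - D/7 = -D/7 + 3*f*D**3)
u(-5, -4)*(-604 + 804) = (-1/7*(-4) + 3*(-5)*(-4)**3)*(-604 + 804) = (4/7 + 3*(-5)*(-64))*200 = (4/7 + 960)*200 = (6724/7)*200 = 1344800/7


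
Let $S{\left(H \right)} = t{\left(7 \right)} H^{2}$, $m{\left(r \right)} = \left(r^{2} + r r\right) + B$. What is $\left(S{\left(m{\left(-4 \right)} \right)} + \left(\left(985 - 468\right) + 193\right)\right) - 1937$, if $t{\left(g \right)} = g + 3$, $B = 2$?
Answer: $10333$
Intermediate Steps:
$t{\left(g \right)} = 3 + g$
$m{\left(r \right)} = 2 + 2 r^{2}$ ($m{\left(r \right)} = \left(r^{2} + r r\right) + 2 = \left(r^{2} + r^{2}\right) + 2 = 2 r^{2} + 2 = 2 + 2 r^{2}$)
$S{\left(H \right)} = 10 H^{2}$ ($S{\left(H \right)} = \left(3 + 7\right) H^{2} = 10 H^{2}$)
$\left(S{\left(m{\left(-4 \right)} \right)} + \left(\left(985 - 468\right) + 193\right)\right) - 1937 = \left(10 \left(2 + 2 \left(-4\right)^{2}\right)^{2} + \left(\left(985 - 468\right) + 193\right)\right) - 1937 = \left(10 \left(2 + 2 \cdot 16\right)^{2} + \left(517 + 193\right)\right) - 1937 = \left(10 \left(2 + 32\right)^{2} + 710\right) - 1937 = \left(10 \cdot 34^{2} + 710\right) - 1937 = \left(10 \cdot 1156 + 710\right) - 1937 = \left(11560 + 710\right) - 1937 = 12270 - 1937 = 10333$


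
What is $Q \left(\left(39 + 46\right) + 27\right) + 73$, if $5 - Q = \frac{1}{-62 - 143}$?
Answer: $\frac{129877}{205} \approx 633.55$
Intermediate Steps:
$Q = \frac{1026}{205}$ ($Q = 5 - \frac{1}{-62 - 143} = 5 - \frac{1}{-205} = 5 - - \frac{1}{205} = 5 + \frac{1}{205} = \frac{1026}{205} \approx 5.0049$)
$Q \left(\left(39 + 46\right) + 27\right) + 73 = \frac{1026 \left(\left(39 + 46\right) + 27\right)}{205} + 73 = \frac{1026 \left(85 + 27\right)}{205} + 73 = \frac{1026}{205} \cdot 112 + 73 = \frac{114912}{205} + 73 = \frac{129877}{205}$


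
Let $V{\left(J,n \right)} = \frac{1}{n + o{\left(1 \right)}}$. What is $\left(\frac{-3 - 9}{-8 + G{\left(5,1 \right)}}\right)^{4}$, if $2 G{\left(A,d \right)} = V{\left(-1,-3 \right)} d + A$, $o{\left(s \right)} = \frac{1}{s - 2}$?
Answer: $\frac{1048576}{50625} \approx 20.713$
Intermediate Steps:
$o{\left(s \right)} = \frac{1}{-2 + s}$
$V{\left(J,n \right)} = \frac{1}{-1 + n}$ ($V{\left(J,n \right)} = \frac{1}{n + \frac{1}{-2 + 1}} = \frac{1}{n + \frac{1}{-1}} = \frac{1}{n - 1} = \frac{1}{-1 + n}$)
$G{\left(A,d \right)} = \frac{A}{2} - \frac{d}{8}$ ($G{\left(A,d \right)} = \frac{\frac{d}{-1 - 3} + A}{2} = \frac{\frac{d}{-4} + A}{2} = \frac{- \frac{d}{4} + A}{2} = \frac{A - \frac{d}{4}}{2} = \frac{A}{2} - \frac{d}{8}$)
$\left(\frac{-3 - 9}{-8 + G{\left(5,1 \right)}}\right)^{4} = \left(\frac{-3 - 9}{-8 + \left(\frac{1}{2} \cdot 5 - \frac{1}{8}\right)}\right)^{4} = \left(- \frac{12}{-8 + \left(\frac{5}{2} - \frac{1}{8}\right)}\right)^{4} = \left(- \frac{12}{-8 + \frac{19}{8}}\right)^{4} = \left(- \frac{12}{- \frac{45}{8}}\right)^{4} = \left(\left(-12\right) \left(- \frac{8}{45}\right)\right)^{4} = \left(\frac{32}{15}\right)^{4} = \frac{1048576}{50625}$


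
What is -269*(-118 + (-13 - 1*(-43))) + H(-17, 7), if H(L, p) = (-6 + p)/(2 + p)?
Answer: 213049/9 ≈ 23672.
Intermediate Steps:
H(L, p) = (-6 + p)/(2 + p)
-269*(-118 + (-13 - 1*(-43))) + H(-17, 7) = -269*(-118 + (-13 - 1*(-43))) + (-6 + 7)/(2 + 7) = -269*(-118 + (-13 + 43)) + 1/9 = -269*(-118 + 30) + (⅑)*1 = -269*(-88) + ⅑ = 23672 + ⅑ = 213049/9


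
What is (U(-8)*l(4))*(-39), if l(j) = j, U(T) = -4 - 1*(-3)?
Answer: 156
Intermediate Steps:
U(T) = -1 (U(T) = -4 + 3 = -1)
(U(-8)*l(4))*(-39) = -1*4*(-39) = -4*(-39) = 156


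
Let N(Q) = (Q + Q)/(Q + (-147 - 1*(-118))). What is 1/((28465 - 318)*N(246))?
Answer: 31/1978332 ≈ 1.5670e-5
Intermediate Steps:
N(Q) = 2*Q/(-29 + Q) (N(Q) = (2*Q)/(Q + (-147 + 118)) = (2*Q)/(Q - 29) = (2*Q)/(-29 + Q) = 2*Q/(-29 + Q))
1/((28465 - 318)*N(246)) = 1/((28465 - 318)*((2*246/(-29 + 246)))) = 1/(28147*((2*246/217))) = 1/(28147*((2*246*(1/217)))) = 1/(28147*(492/217)) = (1/28147)*(217/492) = 31/1978332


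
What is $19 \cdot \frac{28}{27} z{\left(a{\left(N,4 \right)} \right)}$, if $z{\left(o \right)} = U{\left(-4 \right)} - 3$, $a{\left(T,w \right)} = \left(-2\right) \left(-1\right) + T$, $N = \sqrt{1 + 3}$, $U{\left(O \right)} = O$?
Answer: $- \frac{3724}{27} \approx -137.93$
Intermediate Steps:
$N = 2$ ($N = \sqrt{4} = 2$)
$a{\left(T,w \right)} = 2 + T$
$z{\left(o \right)} = -7$ ($z{\left(o \right)} = -4 - 3 = -7$)
$19 \cdot \frac{28}{27} z{\left(a{\left(N,4 \right)} \right)} = 19 \cdot \frac{28}{27} \left(-7\right) = \frac{532}{27} \left(-7\right) = - \frac{3724}{27}$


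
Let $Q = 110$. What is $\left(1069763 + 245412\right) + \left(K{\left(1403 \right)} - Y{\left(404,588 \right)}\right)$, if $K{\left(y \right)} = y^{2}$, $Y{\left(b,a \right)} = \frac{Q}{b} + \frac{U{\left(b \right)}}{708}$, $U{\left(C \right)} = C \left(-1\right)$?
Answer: $\frac{117401273003}{35754} \approx 3.2836 \cdot 10^{6}$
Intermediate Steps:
$U{\left(C \right)} = - C$
$Y{\left(b,a \right)} = \frac{110}{b} - \frac{b}{708}$ ($Y{\left(b,a \right)} = \frac{110}{b} + \frac{\left(-1\right) b}{708} = \frac{110}{b} + - b \frac{1}{708} = \frac{110}{b} - \frac{b}{708}$)
$\left(1069763 + 245412\right) + \left(K{\left(1403 \right)} - Y{\left(404,588 \right)}\right) = \left(1069763 + 245412\right) - \left(-1968409 - \frac{101}{177} + \frac{55}{202}\right) = 1315175 + \left(1968409 - \left(110 \cdot \frac{1}{404} - \frac{101}{177}\right)\right) = 1315175 + \left(1968409 - \left(\frac{55}{202} - \frac{101}{177}\right)\right) = 1315175 + \left(1968409 - - \frac{10667}{35754}\right) = 1315175 + \left(1968409 + \frac{10667}{35754}\right) = 1315175 + \frac{70378506053}{35754} = \frac{117401273003}{35754}$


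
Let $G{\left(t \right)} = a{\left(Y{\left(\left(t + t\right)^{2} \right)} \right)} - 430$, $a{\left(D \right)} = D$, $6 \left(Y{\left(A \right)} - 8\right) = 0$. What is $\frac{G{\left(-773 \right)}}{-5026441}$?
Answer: $\frac{422}{5026441} \approx 8.3956 \cdot 10^{-5}$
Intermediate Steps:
$Y{\left(A \right)} = 8$ ($Y{\left(A \right)} = 8 + \frac{1}{6} \cdot 0 = 8 + 0 = 8$)
$G{\left(t \right)} = -422$ ($G{\left(t \right)} = 8 - 430 = -422$)
$\frac{G{\left(-773 \right)}}{-5026441} = - \frac{422}{-5026441} = \left(-422\right) \left(- \frac{1}{5026441}\right) = \frac{422}{5026441}$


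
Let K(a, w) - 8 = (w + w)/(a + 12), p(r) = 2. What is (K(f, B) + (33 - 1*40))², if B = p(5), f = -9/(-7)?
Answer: 14641/8649 ≈ 1.6928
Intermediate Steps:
f = 9/7 (f = -9*(-⅐) = 9/7 ≈ 1.2857)
B = 2
K(a, w) = 8 + 2*w/(12 + a) (K(a, w) = 8 + (w + w)/(a + 12) = 8 + (2*w)/(12 + a) = 8 + 2*w/(12 + a))
(K(f, B) + (33 - 1*40))² = (2*(48 + 2 + 4*(9/7))/(12 + 9/7) + (33 - 1*40))² = (2*(48 + 2 + 36/7)/(93/7) + (33 - 40))² = (2*(7/93)*(386/7) - 7)² = (772/93 - 7)² = (121/93)² = 14641/8649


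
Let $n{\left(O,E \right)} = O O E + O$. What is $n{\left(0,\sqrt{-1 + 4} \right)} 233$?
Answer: $0$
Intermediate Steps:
$n{\left(O,E \right)} = O + E O^{2}$ ($n{\left(O,E \right)} = O^{2} E + O = E O^{2} + O = O + E O^{2}$)
$n{\left(0,\sqrt{-1 + 4} \right)} 233 = 0 \left(1 + \sqrt{-1 + 4} \cdot 0\right) 233 = 0 \left(1 + \sqrt{3} \cdot 0\right) 233 = 0 \left(1 + 0\right) 233 = 0 \cdot 1 \cdot 233 = 0 \cdot 233 = 0$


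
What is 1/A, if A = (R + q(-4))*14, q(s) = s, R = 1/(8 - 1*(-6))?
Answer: -1/55 ≈ -0.018182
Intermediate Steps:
R = 1/14 (R = 1/(8 + 6) = 1/14 ≈ 0.071429)
A = -55 (A = (1/14 - 4)*14 = -55/14*14 = -55)
1/A = 1/(-55) = -1/55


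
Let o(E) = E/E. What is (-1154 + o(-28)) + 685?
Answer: -468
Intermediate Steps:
o(E) = 1
(-1154 + o(-28)) + 685 = (-1154 + 1) + 685 = -1153 + 685 = -468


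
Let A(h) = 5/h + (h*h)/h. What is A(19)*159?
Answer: 58194/19 ≈ 3062.8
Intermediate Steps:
A(h) = h + 5/h (A(h) = 5/h + h**2/h = 5/h + h = h + 5/h)
A(19)*159 = (19 + 5/19)*159 = (366/19)*159 = 58194/19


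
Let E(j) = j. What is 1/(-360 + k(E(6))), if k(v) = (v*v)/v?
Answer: -1/354 ≈ -0.0028249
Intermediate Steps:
k(v) = v (k(v) = v²/v = v)
1/(-360 + k(E(6))) = 1/(-360 + 6) = 1/(-354) = -1/354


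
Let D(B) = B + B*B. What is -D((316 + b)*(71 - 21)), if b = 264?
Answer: -841029000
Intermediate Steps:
D(B) = B + B²
-D((316 + b)*(71 - 21)) = -(316 + 264)*(71 - 21)*(1 + (316 + 264)*(71 - 21)) = -580*50*(1 + 580*50) = -29000*(1 + 29000) = -29000*29001 = -1*841029000 = -841029000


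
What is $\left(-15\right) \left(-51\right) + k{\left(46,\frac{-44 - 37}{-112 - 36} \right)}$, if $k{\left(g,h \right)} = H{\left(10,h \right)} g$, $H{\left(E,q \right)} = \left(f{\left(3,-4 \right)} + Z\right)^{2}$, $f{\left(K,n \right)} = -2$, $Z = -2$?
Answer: $1501$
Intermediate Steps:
$H{\left(E,q \right)} = 16$ ($H{\left(E,q \right)} = \left(-2 - 2\right)^{2} = \left(-4\right)^{2} = 16$)
$k{\left(g,h \right)} = 16 g$
$\left(-15\right) \left(-51\right) + k{\left(46,\frac{-44 - 37}{-112 - 36} \right)} = \left(-15\right) \left(-51\right) + 16 \cdot 46 = 765 + 736 = 1501$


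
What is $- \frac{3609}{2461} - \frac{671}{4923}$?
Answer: $- \frac{19418438}{12115503} \approx -1.6028$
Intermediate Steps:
$- \frac{3609}{2461} - \frac{671}{4923} = - \frac{19418438}{12115503}$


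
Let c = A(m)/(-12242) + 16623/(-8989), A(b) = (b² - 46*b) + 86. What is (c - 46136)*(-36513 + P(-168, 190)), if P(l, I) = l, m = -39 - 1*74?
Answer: 186241366363677831/110043338 ≈ 1.6924e+9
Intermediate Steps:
m = -113 (m = -39 - 74 = -113)
A(b) = 86 + b² - 46*b
c = -365777183/110043338 (c = (86 + (-113)² - 46*(-113))/(-12242) + 16623/(-8989) = (86 + 12769 + 5198)*(-1/12242) + 16623*(-1/8989) = 18053*(-1/12242) - 16623/8989 = -18053/12242 - 16623/8989 = -365777183/110043338 ≈ -3.3239)
(c - 46136)*(-36513 + P(-168, 190)) = (-365777183/110043338 - 46136)*(-36513 - 168) = -5077325219151/110043338*(-36681) = 186241366363677831/110043338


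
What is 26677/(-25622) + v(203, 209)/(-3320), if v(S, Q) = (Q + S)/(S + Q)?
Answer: -44296631/42532520 ≈ -1.0415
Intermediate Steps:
v(S, Q) = 1 (v(S, Q) = (Q + S)/(Q + S) = 1)
26677/(-25622) + v(203, 209)/(-3320) = 26677/(-25622) + 1/(-3320) = 26677*(-1/25622) + 1*(-1/3320) = -26677/25622 - 1/3320 = -44296631/42532520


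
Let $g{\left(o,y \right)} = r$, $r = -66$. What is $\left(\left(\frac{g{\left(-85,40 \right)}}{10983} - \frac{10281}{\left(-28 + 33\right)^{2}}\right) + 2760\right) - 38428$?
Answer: $- \frac{3302152991}{91525} \approx -36079.0$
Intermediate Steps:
$g{\left(o,y \right)} = -66$
$\left(\left(\frac{g{\left(-85,40 \right)}}{10983} - \frac{10281}{\left(-28 + 33\right)^{2}}\right) + 2760\right) - 38428 = \left(\left(- \frac{66}{10983} - \frac{10281}{\left(-28 + 33\right)^{2}}\right) + 2760\right) - 38428 = \left(\left(\left(-66\right) \frac{1}{10983} - \frac{10281}{5^{2}}\right) + 2760\right) - 38428 = \left(\left(- \frac{22}{3661} - \frac{10281}{25}\right) + 2760\right) - 38428 = \left(- \frac{37639291}{91525} + 2760\right) - 38428 = \frac{214969709}{91525} - 38428 = - \frac{3302152991}{91525}$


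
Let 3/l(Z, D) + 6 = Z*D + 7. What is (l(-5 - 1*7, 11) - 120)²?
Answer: 247212729/17161 ≈ 14406.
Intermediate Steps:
l(Z, D) = 3/(1 + D*Z) (l(Z, D) = 3/(-6 + (Z*D + 7)) = 3/(-6 + (D*Z + 7)) = 3/(-6 + (7 + D*Z)) = 3/(1 + D*Z))
(l(-5 - 1*7, 11) - 120)² = (3/(1 + 11*(-5 - 1*7)) - 120)² = (3/(1 + 11*(-5 - 7)) - 120)² = (3/(1 + 11*(-12)) - 120)² = (3/(1 - 132) - 120)² = (3/(-131) - 120)² = (3*(-1/131) - 120)² = (-3/131 - 120)² = (-15723/131)² = 247212729/17161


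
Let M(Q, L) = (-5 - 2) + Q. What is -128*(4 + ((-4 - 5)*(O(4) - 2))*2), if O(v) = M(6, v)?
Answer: -7424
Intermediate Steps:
M(Q, L) = -7 + Q
O(v) = -1 (O(v) = -7 + 6 = -1)
-128*(4 + ((-4 - 5)*(O(4) - 2))*2) = -128*(4 + ((-4 - 5)*(-1 - 2))*2) = -128*(4 - 9*(-3)*2) = -128*(4 + 27*2) = -128*(4 + 54) = -128*58 = -7424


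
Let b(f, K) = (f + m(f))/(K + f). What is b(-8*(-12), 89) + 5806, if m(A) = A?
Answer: 1074302/185 ≈ 5807.0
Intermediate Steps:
b(f, K) = 2*f/(K + f) (b(f, K) = (f + f)/(K + f) = (2*f)/(K + f) = 2*f/(K + f))
b(-8*(-12), 89) + 5806 = 2*(-8*(-12))/(89 - 8*(-12)) + 5806 = 2*96/(89 + 96) + 5806 = 2*96/185 + 5806 = 2*96*(1/185) + 5806 = 192/185 + 5806 = 1074302/185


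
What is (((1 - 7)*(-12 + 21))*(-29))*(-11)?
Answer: -17226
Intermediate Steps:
(((1 - 7)*(-12 + 21))*(-29))*(-11) = (-6*9*(-29))*(-11) = -54*(-29)*(-11) = 1566*(-11) = -17226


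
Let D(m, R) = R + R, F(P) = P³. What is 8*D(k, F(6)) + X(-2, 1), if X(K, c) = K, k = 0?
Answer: 3454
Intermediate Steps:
D(m, R) = 2*R
8*D(k, F(6)) + X(-2, 1) = 8*(2*6³) - 2 = 8*(2*216) - 2 = 8*432 - 2 = 3456 - 2 = 3454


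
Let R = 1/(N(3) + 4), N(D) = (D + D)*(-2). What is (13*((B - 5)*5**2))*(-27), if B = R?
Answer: 359775/8 ≈ 44972.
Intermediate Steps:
N(D) = -4*D (N(D) = (2*D)*(-2) = -4*D)
R = -1/8 (R = 1/(-4*3 + 4) = 1/(-12 + 4) = 1/(-8) = -1/8 ≈ -0.12500)
B = -1/8 ≈ -0.12500
(13*((B - 5)*5**2))*(-27) = (13*((-1/8 - 5)*5**2))*(-27) = (13*(-41/8*25))*(-27) = (13*(-1025/8))*(-27) = -13325/8*(-27) = 359775/8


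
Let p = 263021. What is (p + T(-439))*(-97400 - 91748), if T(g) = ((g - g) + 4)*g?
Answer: -49417752220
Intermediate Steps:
T(g) = 4*g (T(g) = (0 + 4)*g = 4*g)
(p + T(-439))*(-97400 - 91748) = (263021 + 4*(-439))*(-97400 - 91748) = (263021 - 1756)*(-189148) = 261265*(-189148) = -49417752220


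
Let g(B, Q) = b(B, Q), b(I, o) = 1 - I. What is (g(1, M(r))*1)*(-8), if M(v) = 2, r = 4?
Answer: 0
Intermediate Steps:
g(B, Q) = 1 - B
(g(1, M(r))*1)*(-8) = ((1 - 1*1)*1)*(-8) = ((1 - 1)*1)*(-8) = (0*1)*(-8) = 0*(-8) = 0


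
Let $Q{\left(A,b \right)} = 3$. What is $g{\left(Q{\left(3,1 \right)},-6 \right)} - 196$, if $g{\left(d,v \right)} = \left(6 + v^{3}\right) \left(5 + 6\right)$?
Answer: $-2506$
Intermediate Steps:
$g{\left(d,v \right)} = 66 + 11 v^{3}$ ($g{\left(d,v \right)} = \left(6 + v^{3}\right) 11 = 66 + 11 v^{3}$)
$g{\left(Q{\left(3,1 \right)},-6 \right)} - 196 = \left(66 + 11 \left(-6\right)^{3}\right) - 196 = \left(66 + 11 \left(-216\right)\right) - 196 = \left(66 - 2376\right) - 196 = -2310 - 196 = -2506$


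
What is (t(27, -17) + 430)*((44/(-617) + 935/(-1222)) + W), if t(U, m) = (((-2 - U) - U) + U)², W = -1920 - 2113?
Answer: -3865629320155/753974 ≈ -5.1270e+6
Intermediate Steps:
W = -4033
t(U, m) = (-2 - U)² (t(U, m) = ((-2 - 2*U) + U)² = (-2 - U)²)
(t(27, -17) + 430)*((44/(-617) + 935/(-1222)) + W) = ((2 + 27)² + 430)*((44/(-617) + 935/(-1222)) - 4033) = (29² + 430)*((44*(-1/617) + 935*(-1/1222)) - 4033) = (841 + 430)*((-44/617 - 935/1222) - 4033) = 1271*(-630663/753974 - 4033) = 1271*(-3041407805/753974) = -3865629320155/753974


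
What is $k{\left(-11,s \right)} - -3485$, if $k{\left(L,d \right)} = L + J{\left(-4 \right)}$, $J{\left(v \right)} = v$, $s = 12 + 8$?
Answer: $3470$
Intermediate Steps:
$s = 20$
$k{\left(L,d \right)} = -4 + L$ ($k{\left(L,d \right)} = L - 4 = -4 + L$)
$k{\left(-11,s \right)} - -3485 = \left(-4 - 11\right) - -3485 = -15 + 3485 = 3470$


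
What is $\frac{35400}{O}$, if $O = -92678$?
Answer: $- \frac{17700}{46339} \approx -0.38197$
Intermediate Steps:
$\frac{35400}{O} = \frac{35400}{-92678} = 35400 \left(- \frac{1}{92678}\right) = - \frac{17700}{46339}$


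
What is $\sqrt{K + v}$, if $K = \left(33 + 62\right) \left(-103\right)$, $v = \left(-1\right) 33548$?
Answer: $i \sqrt{43333} \approx 208.17 i$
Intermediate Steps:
$v = -33548$
$K = -9785$ ($K = 95 \left(-103\right) = -9785$)
$\sqrt{K + v} = \sqrt{-9785 - 33548} = \sqrt{-43333} = i \sqrt{43333}$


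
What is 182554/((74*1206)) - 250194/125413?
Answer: 283165733/5596178886 ≈ 0.050600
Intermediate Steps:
182554/((74*1206)) - 250194/125413 = 182554/89244 - 250194*1/125413 = 182554*(1/89244) - 250194/125413 = 91277/44622 - 250194/125413 = 283165733/5596178886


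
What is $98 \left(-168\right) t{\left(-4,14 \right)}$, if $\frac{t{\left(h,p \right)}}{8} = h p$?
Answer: $7375872$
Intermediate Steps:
$t{\left(h,p \right)} = 8 h p$
$98 \left(-168\right) t{\left(-4,14 \right)} = 98 \left(-168\right) 8 \left(-4\right) 14 = \left(-16464\right) \left(-448\right) = 7375872$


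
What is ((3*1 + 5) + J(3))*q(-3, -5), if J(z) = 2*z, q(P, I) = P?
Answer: -42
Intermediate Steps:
((3*1 + 5) + J(3))*q(-3, -5) = ((3*1 + 5) + 2*3)*(-3) = ((3 + 5) + 6)*(-3) = (8 + 6)*(-3) = 14*(-3) = -42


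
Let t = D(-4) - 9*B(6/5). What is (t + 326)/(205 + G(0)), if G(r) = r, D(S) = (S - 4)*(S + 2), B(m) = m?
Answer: 1656/1025 ≈ 1.6156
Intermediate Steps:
D(S) = (-4 + S)*(2 + S)
t = 26/5 (t = (-8 + (-4)**2 - 2*(-4)) - 54/5 = (-8 + 16 + 8) - 54/5 = 16 - 9*6/5 = 16 - 54/5 = 26/5 ≈ 5.2000)
(t + 326)/(205 + G(0)) = (26/5 + 326)/(205 + 0) = (1656/5)/205 = (1656/5)*(1/205) = 1656/1025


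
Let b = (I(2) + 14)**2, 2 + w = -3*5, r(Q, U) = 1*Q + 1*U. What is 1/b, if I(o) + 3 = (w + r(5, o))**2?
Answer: 1/12321 ≈ 8.1162e-5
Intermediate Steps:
r(Q, U) = Q + U
w = -17 (w = -2 - 3*5 = -2 - 15 = -17)
I(o) = -3 + (-12 + o)**2 (I(o) = -3 + (-17 + (5 + o))**2 = -3 + (-12 + o)**2)
b = 12321 (b = ((-3 + (-12 + 2)**2) + 14)**2 = ((-3 + (-10)**2) + 14)**2 = ((-3 + 100) + 14)**2 = (97 + 14)**2 = 111**2 = 12321)
1/b = 1/12321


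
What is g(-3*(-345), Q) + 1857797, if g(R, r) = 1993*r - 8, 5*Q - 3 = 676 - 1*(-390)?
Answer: 11419462/5 ≈ 2.2839e+6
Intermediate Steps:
Q = 1069/5 (Q = ⅗ + (676 - 1*(-390))/5 = ⅗ + (676 + 390)/5 = ⅗ + (⅕)*1066 = ⅗ + 1066/5 = 1069/5 ≈ 213.80)
g(R, r) = -8 + 1993*r
g(-3*(-345), Q) + 1857797 = (-8 + 1993*(1069/5)) + 1857797 = (-8 + 2130517/5) + 1857797 = 2130477/5 + 1857797 = 11419462/5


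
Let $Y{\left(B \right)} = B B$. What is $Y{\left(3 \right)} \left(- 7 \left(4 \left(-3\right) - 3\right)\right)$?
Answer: $945$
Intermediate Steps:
$Y{\left(B \right)} = B^{2}$
$Y{\left(3 \right)} \left(- 7 \left(4 \left(-3\right) - 3\right)\right) = 3^{2} \left(- 7 \left(4 \left(-3\right) - 3\right)\right) = 9 \left(- 7 \left(-12 - 3\right)\right) = 9 \left(\left(-7\right) \left(-15\right)\right) = 9 \cdot 105 = 945$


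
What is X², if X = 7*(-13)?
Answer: 8281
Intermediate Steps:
X = -91
X² = (-91)² = 8281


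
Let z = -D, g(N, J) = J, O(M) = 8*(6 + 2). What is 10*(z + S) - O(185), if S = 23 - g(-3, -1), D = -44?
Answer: 616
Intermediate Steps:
O(M) = 64 (O(M) = 8*8 = 64)
z = 44 (z = -1*(-44) = 44)
S = 24 (S = 23 - 1*(-1) = 23 + 1 = 24)
10*(z + S) - O(185) = 10*(44 + 24) - 1*64 = 10*68 - 64 = 680 - 64 = 616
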